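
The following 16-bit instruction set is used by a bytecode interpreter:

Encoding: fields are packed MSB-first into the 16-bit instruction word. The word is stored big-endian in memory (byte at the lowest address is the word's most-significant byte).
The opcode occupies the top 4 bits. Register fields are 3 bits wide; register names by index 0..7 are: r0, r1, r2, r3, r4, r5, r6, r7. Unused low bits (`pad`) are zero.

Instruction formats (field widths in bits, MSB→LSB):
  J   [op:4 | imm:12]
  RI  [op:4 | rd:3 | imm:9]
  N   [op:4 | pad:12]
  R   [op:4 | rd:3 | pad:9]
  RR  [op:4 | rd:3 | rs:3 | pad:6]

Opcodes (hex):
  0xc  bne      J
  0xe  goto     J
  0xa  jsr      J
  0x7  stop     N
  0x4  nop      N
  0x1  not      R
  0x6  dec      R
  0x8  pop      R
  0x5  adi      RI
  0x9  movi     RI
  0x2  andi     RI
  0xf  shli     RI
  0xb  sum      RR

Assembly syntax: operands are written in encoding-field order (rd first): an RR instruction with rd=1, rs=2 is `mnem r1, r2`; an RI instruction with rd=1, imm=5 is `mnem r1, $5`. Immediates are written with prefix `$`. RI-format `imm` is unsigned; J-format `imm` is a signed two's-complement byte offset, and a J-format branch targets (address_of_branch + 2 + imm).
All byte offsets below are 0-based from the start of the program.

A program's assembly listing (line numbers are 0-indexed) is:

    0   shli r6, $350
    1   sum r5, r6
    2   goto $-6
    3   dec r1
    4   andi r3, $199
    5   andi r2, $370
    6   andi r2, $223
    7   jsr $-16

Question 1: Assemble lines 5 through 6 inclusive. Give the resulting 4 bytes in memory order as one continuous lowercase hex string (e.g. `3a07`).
257224df

line 5 (andi): pack op=0x2:4|rd=2:3|imm=370:9 = 0x2572; big→ 25 72
line 6 (andi): pack op=0x2:4|rd=2:3|imm=223:9 = 0x24df; big→ 24 df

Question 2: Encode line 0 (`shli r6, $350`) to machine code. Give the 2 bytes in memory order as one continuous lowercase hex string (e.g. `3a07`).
fd5e

0. shli fields op=0xf:4|rd=6:3|imm=350:9 → word fd5eh → fd 5e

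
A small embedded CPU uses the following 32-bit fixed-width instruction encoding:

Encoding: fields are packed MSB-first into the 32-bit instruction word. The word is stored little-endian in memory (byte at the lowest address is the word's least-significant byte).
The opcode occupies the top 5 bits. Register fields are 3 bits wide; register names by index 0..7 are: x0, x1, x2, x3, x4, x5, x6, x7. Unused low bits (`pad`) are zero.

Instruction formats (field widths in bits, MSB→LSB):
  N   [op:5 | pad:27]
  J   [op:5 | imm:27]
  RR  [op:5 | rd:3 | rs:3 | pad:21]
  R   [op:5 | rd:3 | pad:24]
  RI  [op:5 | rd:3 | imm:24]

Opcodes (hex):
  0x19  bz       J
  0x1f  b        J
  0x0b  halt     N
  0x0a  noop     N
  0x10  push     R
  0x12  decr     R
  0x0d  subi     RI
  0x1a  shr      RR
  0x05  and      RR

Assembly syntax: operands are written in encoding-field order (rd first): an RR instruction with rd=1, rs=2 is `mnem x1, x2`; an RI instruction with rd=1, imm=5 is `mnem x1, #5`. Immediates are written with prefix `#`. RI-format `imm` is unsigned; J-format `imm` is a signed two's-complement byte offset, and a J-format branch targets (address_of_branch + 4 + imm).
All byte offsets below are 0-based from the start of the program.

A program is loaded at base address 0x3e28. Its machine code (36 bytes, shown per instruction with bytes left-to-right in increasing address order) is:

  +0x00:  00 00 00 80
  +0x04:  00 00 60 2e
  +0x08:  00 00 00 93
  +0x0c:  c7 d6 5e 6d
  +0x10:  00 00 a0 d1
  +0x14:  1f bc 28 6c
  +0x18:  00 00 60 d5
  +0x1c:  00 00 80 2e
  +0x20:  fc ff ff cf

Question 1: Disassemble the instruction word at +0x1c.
and x6, x4

@+1c  little-endian(00 00 80 2e) = 0x2e800000
  opcode bits[31:27]=0x5: and/RR
  [26:24] rd=6 = x6
  [23:21] rs=4 = x4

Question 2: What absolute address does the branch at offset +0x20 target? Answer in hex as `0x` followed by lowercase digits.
0x3e48

@+20  little-endian(fc ff ff cf) = 0xcffffffc
  opcode bits[31:27]=0x19: bz/J
  [26:0] imm=134217724 (s27→-4) = #-4
  target = base 0x3e28 + off 0x20 + 4 + imm -4 = 0x3e48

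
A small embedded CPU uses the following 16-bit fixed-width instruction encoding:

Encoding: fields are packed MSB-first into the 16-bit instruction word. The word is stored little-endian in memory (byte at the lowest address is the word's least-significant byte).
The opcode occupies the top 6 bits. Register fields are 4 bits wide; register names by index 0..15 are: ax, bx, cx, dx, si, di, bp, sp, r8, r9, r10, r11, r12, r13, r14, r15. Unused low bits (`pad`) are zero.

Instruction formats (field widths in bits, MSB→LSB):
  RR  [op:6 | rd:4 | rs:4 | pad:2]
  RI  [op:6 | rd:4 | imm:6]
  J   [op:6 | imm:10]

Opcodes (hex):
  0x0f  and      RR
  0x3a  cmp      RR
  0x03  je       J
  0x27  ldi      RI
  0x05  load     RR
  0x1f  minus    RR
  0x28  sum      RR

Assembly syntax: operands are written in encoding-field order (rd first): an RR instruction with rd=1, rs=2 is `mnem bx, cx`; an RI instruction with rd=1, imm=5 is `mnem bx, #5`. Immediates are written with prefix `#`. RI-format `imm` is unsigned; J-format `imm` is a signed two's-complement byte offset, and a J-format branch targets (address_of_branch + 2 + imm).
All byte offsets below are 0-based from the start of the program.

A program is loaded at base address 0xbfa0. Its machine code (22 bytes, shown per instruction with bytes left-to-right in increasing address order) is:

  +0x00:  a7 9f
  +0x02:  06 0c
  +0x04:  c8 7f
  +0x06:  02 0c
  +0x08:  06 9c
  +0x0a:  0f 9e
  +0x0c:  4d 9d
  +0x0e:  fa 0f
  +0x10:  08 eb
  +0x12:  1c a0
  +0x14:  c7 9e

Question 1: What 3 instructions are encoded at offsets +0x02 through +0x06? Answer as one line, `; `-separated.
@+02  little-endian(06 0c) = 0x0c06
  opcode bits[15:10]=0x3: je/J
  imm@[9:0]=0x6 ⇒ #6
@+04  little-endian(c8 7f) = 0x7fc8
  opcode bits[15:10]=0x1f: minus/RR
  rd@[9:6]=0xf ⇒ r15
  rs@[5:2]=0x2 ⇒ cx
@+06  little-endian(02 0c) = 0x0c02
  opcode bits[15:10]=0x3: je/J
  imm@[9:0]=0x2 ⇒ #2

je #6; minus r15, cx; je #2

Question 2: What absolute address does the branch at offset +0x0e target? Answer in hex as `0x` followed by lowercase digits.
+0x0e: fa 0f ⇒ word 0x0ffa (little)
  top 6b → 0x3 → je [J]
  imm: (w>>0)&0x3ff=0x3fa (s10→-6) → #-6
  target = base 0xbfa0 + off 0x0e + 2 + imm -6 = 0xbfaa

0xbfaa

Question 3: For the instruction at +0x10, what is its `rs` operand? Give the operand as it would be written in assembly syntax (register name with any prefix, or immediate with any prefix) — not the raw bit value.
cx

+0x10: 08 eb ⇒ word 0xeb08 (little)
  op=0xeb08>>10=0x3a ⇒ cmp (RR)
  rd: (w>>6)&0xf=0xc → r12
  rs: (w>>2)&0xf=0x2 → cx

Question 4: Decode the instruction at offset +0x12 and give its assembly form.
sum ax, sp

+0x12: 1c a0 ⇒ word 0xa01c (little)
  op=0xa01c>>10=0x28 ⇒ sum (RR)
  rd: (w>>6)&0xf=0x0 → ax
  rs: (w>>2)&0xf=0x7 → sp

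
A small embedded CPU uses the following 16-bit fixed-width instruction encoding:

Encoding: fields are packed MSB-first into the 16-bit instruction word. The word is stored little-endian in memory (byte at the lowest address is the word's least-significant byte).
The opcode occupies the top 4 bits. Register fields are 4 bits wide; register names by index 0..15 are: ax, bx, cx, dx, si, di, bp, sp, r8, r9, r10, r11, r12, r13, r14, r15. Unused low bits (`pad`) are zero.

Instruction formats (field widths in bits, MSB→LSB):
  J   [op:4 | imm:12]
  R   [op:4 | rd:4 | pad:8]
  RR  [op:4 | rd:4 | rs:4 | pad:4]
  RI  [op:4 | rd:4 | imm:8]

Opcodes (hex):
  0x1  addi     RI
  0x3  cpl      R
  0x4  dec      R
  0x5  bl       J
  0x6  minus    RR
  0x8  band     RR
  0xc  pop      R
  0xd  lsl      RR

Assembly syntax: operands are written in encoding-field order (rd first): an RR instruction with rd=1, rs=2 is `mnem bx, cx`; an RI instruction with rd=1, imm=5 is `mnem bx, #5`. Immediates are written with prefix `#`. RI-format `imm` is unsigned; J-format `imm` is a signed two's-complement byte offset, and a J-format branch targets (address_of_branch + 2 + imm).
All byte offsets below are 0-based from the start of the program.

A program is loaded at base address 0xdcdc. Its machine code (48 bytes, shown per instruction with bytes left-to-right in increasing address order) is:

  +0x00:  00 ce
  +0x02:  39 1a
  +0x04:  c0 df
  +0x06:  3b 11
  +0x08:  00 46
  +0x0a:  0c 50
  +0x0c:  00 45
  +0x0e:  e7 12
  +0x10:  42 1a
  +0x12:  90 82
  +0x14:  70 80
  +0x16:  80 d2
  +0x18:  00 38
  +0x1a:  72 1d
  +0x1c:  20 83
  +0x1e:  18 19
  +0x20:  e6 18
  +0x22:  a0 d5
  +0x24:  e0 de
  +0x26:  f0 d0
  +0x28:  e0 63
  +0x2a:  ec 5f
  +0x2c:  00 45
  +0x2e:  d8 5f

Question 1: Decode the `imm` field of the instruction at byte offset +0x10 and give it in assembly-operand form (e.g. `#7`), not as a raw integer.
+0x10: 42 1a ⇒ word 0x1a42 (little)
  op=0x1a42>>12=0x1 ⇒ addi (RI)
  rd@[11:8]=0xa ⇒ r10
  imm@[7:0]=0x42 ⇒ #66

#66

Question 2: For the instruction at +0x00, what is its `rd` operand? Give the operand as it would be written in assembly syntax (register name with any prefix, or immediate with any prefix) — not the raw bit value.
off 0x00: read 00 ce as little → 0xce00
  top 4b → 0xc → pop [R]
  rd@[11:8]=0xe ⇒ r14

r14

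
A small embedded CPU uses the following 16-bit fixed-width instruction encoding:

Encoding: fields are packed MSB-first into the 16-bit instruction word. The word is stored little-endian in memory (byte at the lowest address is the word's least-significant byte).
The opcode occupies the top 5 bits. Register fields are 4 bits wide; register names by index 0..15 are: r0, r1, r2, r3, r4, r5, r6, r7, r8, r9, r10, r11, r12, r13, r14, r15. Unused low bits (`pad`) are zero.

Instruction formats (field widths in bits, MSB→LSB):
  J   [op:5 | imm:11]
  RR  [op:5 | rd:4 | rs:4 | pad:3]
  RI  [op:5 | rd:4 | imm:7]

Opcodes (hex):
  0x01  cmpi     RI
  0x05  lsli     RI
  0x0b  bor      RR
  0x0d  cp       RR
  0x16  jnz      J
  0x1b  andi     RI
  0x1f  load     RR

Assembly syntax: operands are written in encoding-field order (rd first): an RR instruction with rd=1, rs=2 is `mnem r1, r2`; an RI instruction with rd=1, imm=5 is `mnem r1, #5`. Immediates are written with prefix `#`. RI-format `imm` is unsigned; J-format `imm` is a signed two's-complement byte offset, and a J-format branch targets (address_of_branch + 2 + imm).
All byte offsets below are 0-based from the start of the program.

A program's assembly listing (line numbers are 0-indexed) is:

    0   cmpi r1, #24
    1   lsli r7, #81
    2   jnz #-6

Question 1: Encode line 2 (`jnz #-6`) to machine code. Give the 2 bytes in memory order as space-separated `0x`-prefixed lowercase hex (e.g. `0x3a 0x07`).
0xfa 0xb7

2. jnz fields op=0x16:5|imm=-6:11 → word b7fah → fa b7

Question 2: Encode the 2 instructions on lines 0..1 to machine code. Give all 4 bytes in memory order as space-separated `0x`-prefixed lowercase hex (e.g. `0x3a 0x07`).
0x98 0x08 0xd1 0x2b

L0: cmpi op=0x1:5|rd=1:4|imm=24:7 ⇒ 0x0898 ⇒ little 98 08
L1: lsli op=0x5:5|rd=7:4|imm=81:7 ⇒ 0x2bd1 ⇒ little d1 2b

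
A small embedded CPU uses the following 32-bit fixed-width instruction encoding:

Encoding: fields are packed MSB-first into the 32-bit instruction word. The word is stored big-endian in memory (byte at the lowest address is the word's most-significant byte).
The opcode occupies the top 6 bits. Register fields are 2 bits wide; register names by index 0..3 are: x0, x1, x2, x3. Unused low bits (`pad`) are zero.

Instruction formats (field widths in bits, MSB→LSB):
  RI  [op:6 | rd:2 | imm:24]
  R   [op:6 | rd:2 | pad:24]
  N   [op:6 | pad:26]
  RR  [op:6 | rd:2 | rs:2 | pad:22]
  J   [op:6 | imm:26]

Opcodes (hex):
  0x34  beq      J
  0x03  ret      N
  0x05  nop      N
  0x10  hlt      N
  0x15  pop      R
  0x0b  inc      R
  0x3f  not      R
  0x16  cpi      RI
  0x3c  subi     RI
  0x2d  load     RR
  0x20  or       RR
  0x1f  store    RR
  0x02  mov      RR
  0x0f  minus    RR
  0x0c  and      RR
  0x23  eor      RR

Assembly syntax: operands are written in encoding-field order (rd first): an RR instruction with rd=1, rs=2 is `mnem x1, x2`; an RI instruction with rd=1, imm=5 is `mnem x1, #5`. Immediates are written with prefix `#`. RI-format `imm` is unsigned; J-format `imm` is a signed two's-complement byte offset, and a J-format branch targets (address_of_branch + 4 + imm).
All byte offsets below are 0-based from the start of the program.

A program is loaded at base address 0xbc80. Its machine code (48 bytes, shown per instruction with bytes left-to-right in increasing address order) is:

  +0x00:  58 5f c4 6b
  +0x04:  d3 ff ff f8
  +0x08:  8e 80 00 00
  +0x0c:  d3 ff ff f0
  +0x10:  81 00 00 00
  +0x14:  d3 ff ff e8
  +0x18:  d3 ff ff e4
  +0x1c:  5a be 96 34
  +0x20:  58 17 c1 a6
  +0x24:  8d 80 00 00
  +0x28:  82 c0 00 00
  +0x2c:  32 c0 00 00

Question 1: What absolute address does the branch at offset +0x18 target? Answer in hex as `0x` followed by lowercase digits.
off 0x18: read d3 ff ff e4 as big → 0xd3ffffe4
  op=0xd3ffffe4>>26=0x34 ⇒ beq (J)
  [25:0] imm=67108836 (s26→-28) = #-28
  target = base 0xbc80 + off 0x18 + 4 + imm -28 = 0xbc80

0xbc80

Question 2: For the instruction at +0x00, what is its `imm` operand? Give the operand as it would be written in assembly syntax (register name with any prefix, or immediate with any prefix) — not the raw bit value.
+0x00: 58 5f c4 6b ⇒ word 0x585fc46b (big)
  opcode bits[31:26]=0x16: cpi/RI
  [25:24] rd=0 = x0
  [23:0] imm=6276203 = #6276203

#6276203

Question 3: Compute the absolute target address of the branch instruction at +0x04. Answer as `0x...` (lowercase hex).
0xbc80

off 0x04: read d3 ff ff f8 as big → 0xd3fffff8
  top 6b → 0x34 → beq [J]
  imm@[25:0]=0x3fffff8 (s26→-8) ⇒ #-8
  target = base 0xbc80 + off 0x04 + 4 + imm -8 = 0xbc80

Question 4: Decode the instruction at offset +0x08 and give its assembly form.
@+08  big-endian(8e 80 00 00) = 0x8e800000
  op=0x8e800000>>26=0x23 ⇒ eor (RR)
  rd@[25:24]=0x2 ⇒ x2
  rs@[23:22]=0x2 ⇒ x2

eor x2, x2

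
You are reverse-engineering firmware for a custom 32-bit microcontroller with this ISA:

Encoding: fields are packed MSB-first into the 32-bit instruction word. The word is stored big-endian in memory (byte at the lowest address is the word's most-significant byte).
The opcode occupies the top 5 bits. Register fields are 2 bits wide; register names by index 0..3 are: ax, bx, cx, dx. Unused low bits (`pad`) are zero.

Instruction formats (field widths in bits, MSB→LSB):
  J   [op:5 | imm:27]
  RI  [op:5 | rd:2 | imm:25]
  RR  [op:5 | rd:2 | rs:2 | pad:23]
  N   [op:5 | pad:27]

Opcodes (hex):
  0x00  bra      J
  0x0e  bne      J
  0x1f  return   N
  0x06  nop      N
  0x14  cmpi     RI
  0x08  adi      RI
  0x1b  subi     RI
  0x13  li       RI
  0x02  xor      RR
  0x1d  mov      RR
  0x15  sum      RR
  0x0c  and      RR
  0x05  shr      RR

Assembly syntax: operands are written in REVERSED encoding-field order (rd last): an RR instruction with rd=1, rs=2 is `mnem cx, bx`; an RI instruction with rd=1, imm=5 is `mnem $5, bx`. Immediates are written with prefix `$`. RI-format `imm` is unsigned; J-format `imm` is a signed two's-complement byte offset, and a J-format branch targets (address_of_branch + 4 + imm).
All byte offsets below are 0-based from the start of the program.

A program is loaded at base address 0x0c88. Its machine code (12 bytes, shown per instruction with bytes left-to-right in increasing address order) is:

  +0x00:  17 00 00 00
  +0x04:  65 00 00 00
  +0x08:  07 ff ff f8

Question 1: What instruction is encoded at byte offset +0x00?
xor cx, dx

[00] 17 00 00 00 → 0x17000000
  op=0x17000000>>27=0x2 ⇒ xor (RR)
  rd@[26:25]=0x3 ⇒ dx
  rs@[24:23]=0x2 ⇒ cx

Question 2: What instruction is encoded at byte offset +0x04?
[04] 65 00 00 00 → 0x65000000
  top 5b → 0xc → and [RR]
  rd@[26:25]=0x2 ⇒ cx
  rs@[24:23]=0x2 ⇒ cx

and cx, cx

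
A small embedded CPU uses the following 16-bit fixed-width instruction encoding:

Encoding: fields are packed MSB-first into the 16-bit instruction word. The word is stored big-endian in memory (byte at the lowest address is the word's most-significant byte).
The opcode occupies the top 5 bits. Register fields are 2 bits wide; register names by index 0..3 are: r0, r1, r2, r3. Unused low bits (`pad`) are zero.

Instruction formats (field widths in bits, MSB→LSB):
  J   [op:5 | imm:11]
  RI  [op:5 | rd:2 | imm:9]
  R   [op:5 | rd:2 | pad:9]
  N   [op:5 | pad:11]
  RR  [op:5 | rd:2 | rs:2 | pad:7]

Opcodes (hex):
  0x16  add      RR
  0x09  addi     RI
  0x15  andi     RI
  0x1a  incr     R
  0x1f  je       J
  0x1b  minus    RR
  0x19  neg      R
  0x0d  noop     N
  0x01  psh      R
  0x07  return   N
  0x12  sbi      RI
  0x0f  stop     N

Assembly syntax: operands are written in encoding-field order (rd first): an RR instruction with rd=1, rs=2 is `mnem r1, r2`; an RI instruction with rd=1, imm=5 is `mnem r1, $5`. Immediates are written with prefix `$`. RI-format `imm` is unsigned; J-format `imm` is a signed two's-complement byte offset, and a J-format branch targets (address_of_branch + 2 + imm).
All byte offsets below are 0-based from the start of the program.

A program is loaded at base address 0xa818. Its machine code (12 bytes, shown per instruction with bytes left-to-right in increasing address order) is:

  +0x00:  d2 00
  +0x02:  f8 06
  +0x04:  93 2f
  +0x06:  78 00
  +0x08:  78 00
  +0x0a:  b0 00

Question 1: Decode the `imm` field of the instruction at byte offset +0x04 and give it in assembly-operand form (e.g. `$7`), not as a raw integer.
off 0x04: read 93 2f as big → 0x932f
  op=0x932f>>11=0x12 ⇒ sbi (RI)
  rd@[10:9]=0x1 ⇒ r1
  imm@[8:0]=0x12f ⇒ $303

$303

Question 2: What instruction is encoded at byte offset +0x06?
@+06  big-endian(78 00) = 0x7800
  op=0x7800>>11=0xf ⇒ stop (N)

stop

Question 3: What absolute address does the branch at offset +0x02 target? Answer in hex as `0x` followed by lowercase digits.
0xa822

+0x02: f8 06 ⇒ word 0xf806 (big)
  opcode bits[15:11]=0x1f: je/J
  [10:0] imm=6 = $6
  target = base 0xa818 + off 0x02 + 2 + imm 6 = 0xa822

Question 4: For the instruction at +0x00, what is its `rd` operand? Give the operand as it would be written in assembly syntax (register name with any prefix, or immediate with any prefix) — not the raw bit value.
r1

+0x00: d2 00 ⇒ word 0xd200 (big)
  top 5b → 0x1a → incr [R]
  [10:9] rd=1 = r1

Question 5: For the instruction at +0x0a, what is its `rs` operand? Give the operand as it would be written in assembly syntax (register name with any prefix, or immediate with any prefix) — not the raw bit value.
r0

[0a] b0 00 → 0xb000
  top 5b → 0x16 → add [RR]
  rd: (w>>9)&0x3=0x0 → r0
  rs: (w>>7)&0x3=0x0 → r0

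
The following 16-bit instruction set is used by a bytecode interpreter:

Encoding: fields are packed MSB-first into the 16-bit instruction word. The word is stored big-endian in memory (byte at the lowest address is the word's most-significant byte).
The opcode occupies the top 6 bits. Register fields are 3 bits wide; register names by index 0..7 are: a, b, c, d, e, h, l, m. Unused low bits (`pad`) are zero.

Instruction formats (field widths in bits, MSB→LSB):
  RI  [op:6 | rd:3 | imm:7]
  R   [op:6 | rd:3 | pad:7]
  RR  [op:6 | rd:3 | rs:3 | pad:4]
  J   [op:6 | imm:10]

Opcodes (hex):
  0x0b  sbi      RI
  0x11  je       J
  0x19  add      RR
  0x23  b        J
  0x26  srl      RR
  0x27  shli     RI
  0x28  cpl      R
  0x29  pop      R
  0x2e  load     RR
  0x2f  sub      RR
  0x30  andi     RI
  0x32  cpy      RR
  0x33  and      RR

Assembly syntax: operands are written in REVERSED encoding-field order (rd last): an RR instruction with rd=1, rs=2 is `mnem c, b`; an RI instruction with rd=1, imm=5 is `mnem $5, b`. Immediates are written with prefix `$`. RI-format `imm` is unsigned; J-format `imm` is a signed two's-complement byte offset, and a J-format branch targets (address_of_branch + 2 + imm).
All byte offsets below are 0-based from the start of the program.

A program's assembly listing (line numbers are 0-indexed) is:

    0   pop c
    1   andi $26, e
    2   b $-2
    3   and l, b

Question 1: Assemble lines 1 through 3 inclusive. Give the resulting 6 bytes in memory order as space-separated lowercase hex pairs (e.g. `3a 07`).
c2 1a 8f fe cc e0

L1: andi op=0x30:6|rd=4:3|imm=26:7 ⇒ 0xc21a ⇒ big c2 1a
L2: b op=0x23:6|imm=-2:10 ⇒ 0x8ffe ⇒ big 8f fe
L3: and op=0x33:6|rd=1:3|rs=6:3|pad=0:4 ⇒ 0xcce0 ⇒ big cc e0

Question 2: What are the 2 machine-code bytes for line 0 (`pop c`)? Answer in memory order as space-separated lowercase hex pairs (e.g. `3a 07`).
L0: pop op=0x29:6|rd=2:3|pad=0:7 ⇒ 0xa500 ⇒ big a5 00

a5 00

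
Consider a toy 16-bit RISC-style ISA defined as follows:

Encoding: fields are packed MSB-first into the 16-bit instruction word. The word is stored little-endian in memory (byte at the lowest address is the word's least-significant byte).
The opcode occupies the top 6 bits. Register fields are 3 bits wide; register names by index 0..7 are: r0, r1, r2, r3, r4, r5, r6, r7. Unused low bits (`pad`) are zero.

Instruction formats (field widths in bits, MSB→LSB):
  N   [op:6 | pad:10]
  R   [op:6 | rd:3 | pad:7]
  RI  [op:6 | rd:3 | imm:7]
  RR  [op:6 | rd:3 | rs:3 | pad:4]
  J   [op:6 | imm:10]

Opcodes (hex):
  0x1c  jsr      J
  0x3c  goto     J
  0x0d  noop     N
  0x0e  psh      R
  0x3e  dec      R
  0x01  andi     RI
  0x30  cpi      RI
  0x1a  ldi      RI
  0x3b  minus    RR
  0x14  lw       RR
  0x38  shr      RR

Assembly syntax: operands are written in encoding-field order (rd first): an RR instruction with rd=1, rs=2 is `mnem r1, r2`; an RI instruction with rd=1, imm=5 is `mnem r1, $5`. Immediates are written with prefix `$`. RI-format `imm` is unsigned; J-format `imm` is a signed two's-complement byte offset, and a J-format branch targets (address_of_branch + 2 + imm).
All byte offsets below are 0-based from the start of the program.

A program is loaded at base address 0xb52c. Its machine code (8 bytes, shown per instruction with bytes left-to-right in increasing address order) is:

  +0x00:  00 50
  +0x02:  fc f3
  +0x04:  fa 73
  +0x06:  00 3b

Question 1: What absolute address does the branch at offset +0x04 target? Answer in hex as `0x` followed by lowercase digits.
0xb52c

off 0x04: read fa 73 as little → 0x73fa
  top 6b → 0x1c → jsr [J]
  imm@[9:0]=0x3fa (s10→-6) ⇒ $-6
  target = base 0xb52c + off 0x04 + 2 + imm -6 = 0xb52c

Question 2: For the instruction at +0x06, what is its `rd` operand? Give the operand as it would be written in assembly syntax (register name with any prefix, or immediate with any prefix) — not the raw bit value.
off 0x06: read 00 3b as little → 0x3b00
  op=0x3b00>>10=0xe ⇒ psh (R)
  rd: (w>>7)&0x7=0x6 → r6

r6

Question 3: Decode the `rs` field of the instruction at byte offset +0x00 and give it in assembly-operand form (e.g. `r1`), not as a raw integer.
r0

+0x00: 00 50 ⇒ word 0x5000 (little)
  op=0x5000>>10=0x14 ⇒ lw (RR)
  rd@[9:7]=0x0 ⇒ r0
  rs@[6:4]=0x0 ⇒ r0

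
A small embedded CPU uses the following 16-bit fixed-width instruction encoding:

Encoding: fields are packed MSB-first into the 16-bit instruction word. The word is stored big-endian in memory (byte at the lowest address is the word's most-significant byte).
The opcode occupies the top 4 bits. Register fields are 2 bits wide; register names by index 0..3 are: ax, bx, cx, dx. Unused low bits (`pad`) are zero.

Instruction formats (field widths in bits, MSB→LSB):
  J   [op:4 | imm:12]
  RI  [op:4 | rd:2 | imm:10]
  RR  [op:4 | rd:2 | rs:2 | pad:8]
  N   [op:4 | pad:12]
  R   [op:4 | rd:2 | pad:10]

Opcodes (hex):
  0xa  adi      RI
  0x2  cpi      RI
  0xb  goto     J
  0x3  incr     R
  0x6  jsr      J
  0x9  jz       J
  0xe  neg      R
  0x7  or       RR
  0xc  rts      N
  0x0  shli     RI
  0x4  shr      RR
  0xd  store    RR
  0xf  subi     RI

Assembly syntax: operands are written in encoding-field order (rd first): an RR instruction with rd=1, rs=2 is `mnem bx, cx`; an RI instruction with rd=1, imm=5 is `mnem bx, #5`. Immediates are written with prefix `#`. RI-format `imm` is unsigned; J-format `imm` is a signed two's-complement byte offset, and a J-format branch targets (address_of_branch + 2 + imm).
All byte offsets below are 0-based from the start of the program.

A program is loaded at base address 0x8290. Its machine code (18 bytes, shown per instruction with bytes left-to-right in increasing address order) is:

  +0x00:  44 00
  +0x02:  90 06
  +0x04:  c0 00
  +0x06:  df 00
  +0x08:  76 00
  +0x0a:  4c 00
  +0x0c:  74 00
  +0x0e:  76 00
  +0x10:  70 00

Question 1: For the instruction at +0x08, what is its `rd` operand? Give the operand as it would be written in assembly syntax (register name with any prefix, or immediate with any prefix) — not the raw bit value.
@+08  big-endian(76 00) = 0x7600
  op=0x7600>>12=0x7 ⇒ or (RR)
  rd@[11:10]=0x1 ⇒ bx
  rs@[9:8]=0x2 ⇒ cx

bx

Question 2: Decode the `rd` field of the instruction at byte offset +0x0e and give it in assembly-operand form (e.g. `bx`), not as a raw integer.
off 0x0e: read 76 00 as big → 0x7600
  opcode bits[15:12]=0x7: or/RR
  rd@[11:10]=0x1 ⇒ bx
  rs@[9:8]=0x2 ⇒ cx

bx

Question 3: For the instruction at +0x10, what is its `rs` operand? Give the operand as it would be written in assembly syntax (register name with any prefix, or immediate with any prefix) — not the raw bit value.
ax

[10] 70 00 → 0x7000
  op=0x7000>>12=0x7 ⇒ or (RR)
  rd: (w>>10)&0x3=0x0 → ax
  rs: (w>>8)&0x3=0x0 → ax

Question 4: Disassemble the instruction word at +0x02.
+0x02: 90 06 ⇒ word 0x9006 (big)
  opcode bits[15:12]=0x9: jz/J
  imm: (w>>0)&0xfff=0x6 → #6

jz #6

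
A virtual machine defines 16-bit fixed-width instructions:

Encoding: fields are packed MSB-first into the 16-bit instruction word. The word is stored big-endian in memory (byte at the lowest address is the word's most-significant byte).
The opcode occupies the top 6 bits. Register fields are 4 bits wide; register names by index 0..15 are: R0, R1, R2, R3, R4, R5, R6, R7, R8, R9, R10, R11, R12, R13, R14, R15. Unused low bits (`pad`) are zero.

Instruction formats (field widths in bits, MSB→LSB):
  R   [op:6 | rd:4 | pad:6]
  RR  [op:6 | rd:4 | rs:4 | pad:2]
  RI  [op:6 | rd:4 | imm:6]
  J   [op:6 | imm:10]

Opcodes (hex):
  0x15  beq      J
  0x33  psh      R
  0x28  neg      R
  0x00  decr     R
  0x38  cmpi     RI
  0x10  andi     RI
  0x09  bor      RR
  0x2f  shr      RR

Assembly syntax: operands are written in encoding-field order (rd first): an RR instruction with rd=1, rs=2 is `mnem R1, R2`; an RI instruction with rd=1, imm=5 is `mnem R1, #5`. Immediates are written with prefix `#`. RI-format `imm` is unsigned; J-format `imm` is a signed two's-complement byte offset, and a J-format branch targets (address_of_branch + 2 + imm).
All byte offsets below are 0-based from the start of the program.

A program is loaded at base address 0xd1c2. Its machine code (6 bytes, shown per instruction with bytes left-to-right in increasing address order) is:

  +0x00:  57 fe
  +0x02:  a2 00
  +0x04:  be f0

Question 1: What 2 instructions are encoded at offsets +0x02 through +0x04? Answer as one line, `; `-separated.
off 0x02: read a2 00 as big → 0xa200
  op=0xa200>>10=0x28 ⇒ neg (R)
  [9:6] rd=8 = R8
off 0x04: read be f0 as big → 0xbef0
  op=0xbef0>>10=0x2f ⇒ shr (RR)
  [9:6] rd=11 = R11
  [5:2] rs=12 = R12

neg R8; shr R11, R12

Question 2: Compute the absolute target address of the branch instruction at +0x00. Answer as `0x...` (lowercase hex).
0xd1c2

off 0x00: read 57 fe as big → 0x57fe
  top 6b → 0x15 → beq [J]
  imm@[9:0]=0x3fe (s10→-2) ⇒ #-2
  target = base 0xd1c2 + off 0x00 + 2 + imm -2 = 0xd1c2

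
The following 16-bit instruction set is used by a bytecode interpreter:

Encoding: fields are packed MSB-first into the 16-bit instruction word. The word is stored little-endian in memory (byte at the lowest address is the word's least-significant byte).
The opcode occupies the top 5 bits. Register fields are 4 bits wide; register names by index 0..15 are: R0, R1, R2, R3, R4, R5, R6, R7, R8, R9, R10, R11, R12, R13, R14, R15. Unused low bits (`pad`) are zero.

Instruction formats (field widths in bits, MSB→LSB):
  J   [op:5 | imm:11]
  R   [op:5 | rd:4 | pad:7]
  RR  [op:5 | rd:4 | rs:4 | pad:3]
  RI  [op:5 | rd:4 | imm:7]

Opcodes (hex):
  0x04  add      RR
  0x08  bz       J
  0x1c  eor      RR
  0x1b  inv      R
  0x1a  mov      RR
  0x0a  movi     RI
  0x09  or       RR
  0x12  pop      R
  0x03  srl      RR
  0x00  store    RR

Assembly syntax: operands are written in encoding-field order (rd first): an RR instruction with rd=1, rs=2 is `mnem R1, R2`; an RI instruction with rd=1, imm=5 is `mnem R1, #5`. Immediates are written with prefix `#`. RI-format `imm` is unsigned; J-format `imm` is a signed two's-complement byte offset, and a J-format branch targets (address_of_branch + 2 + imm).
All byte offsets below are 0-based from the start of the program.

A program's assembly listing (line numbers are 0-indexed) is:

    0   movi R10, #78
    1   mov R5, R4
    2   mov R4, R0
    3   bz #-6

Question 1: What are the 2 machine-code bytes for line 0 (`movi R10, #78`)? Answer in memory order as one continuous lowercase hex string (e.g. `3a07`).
line 0 (movi): pack op=0xa:5|rd=10:4|imm=78:7 = 0x554e; little→ 4e 55

4e55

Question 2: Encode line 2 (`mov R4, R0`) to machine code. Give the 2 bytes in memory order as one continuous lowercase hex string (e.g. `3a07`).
00d2

2. mov fields op=0x1a:5|rd=4:4|rs=0:4|pad=0:3 → word d200h → 00 d2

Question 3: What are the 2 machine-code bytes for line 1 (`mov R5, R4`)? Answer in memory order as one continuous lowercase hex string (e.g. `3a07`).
1. mov fields op=0x1a:5|rd=5:4|rs=4:4|pad=0:3 → word d2a0h → a0 d2

a0d2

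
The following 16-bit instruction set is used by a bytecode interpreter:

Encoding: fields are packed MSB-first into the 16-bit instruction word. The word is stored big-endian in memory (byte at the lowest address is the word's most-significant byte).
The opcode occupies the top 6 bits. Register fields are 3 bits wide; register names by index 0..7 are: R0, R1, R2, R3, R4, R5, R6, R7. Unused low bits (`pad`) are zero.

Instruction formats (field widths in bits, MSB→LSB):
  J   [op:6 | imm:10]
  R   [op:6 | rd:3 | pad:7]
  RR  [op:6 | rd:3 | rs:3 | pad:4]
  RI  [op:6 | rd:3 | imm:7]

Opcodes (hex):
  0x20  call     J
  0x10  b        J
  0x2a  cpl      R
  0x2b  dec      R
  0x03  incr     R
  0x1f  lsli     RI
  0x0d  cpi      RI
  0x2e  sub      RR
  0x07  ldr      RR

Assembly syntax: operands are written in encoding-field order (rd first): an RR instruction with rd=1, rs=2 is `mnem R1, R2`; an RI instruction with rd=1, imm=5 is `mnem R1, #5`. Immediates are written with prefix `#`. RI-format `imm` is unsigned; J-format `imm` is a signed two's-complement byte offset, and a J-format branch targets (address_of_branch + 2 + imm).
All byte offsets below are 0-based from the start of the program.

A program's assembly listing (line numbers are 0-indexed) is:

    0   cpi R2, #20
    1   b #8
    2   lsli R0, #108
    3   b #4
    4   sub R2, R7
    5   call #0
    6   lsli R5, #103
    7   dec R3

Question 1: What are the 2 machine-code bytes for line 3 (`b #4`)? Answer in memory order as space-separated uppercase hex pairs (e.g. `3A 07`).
L3: b op=0x10:6|imm=4:10 ⇒ 0x4004 ⇒ big 40 04

40 04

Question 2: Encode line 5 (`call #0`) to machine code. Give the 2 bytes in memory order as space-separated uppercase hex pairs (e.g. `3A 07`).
80 00

line 5 (call): pack op=0x20:6|imm=0:10 = 0x8000; big→ 80 00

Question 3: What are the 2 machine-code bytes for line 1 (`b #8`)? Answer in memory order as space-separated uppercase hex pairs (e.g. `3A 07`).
40 08

line 1 (b): pack op=0x10:6|imm=8:10 = 0x4008; big→ 40 08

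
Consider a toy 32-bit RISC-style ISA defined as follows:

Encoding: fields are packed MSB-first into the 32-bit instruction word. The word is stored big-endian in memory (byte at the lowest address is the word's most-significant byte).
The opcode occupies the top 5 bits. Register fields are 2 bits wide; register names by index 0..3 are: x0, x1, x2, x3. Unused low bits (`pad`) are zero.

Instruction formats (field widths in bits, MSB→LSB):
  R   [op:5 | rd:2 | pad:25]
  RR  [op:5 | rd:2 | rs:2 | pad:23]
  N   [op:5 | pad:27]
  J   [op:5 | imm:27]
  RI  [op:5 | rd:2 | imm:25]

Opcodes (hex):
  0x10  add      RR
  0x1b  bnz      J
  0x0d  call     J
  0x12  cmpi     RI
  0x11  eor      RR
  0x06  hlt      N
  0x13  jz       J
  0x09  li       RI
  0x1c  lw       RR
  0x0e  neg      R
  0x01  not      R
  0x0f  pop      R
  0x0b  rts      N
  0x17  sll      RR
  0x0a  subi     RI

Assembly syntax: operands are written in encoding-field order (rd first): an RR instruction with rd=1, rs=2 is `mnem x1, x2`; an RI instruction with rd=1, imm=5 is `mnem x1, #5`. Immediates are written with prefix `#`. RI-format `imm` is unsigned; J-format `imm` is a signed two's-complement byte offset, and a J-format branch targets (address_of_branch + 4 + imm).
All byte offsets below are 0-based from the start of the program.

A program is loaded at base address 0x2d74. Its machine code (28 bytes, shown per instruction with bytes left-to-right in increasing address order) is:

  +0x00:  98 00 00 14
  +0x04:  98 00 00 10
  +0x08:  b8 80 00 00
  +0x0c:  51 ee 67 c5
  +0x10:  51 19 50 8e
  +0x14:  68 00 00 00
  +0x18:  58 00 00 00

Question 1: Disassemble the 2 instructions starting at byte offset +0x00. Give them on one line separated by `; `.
jz #20; jz #16

off 0x00: read 98 00 00 14 as big → 0x98000014
  opcode bits[31:27]=0x13: jz/J
  imm: (w>>0)&0x7ffffff=0x14 → #20
off 0x04: read 98 00 00 10 as big → 0x98000010
  opcode bits[31:27]=0x13: jz/J
  imm: (w>>0)&0x7ffffff=0x10 → #16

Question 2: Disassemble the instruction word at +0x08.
sll x0, x1

off 0x08: read b8 80 00 00 as big → 0xb8800000
  top 5b → 0x17 → sll [RR]
  rd: (w>>25)&0x3=0x0 → x0
  rs: (w>>23)&0x3=0x1 → x1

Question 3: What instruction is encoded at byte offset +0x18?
rts

[18] 58 00 00 00 → 0x58000000
  opcode bits[31:27]=0xb: rts/N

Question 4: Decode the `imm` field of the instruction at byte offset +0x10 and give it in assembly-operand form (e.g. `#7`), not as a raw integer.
#18436238

@+10  big-endian(51 19 50 8e) = 0x5119508e
  top 5b → 0xa → subi [RI]
  rd@[26:25]=0x0 ⇒ x0
  imm@[24:0]=0x119508e ⇒ #18436238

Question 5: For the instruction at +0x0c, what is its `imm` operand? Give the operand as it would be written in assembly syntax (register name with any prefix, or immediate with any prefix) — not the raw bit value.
@+0c  big-endian(51 ee 67 c5) = 0x51ee67c5
  op=0x51ee67c5>>27=0xa ⇒ subi (RI)
  rd: (w>>25)&0x3=0x0 → x0
  imm: (w>>0)&0x1ffffff=0x1ee67c5 → #32401349

#32401349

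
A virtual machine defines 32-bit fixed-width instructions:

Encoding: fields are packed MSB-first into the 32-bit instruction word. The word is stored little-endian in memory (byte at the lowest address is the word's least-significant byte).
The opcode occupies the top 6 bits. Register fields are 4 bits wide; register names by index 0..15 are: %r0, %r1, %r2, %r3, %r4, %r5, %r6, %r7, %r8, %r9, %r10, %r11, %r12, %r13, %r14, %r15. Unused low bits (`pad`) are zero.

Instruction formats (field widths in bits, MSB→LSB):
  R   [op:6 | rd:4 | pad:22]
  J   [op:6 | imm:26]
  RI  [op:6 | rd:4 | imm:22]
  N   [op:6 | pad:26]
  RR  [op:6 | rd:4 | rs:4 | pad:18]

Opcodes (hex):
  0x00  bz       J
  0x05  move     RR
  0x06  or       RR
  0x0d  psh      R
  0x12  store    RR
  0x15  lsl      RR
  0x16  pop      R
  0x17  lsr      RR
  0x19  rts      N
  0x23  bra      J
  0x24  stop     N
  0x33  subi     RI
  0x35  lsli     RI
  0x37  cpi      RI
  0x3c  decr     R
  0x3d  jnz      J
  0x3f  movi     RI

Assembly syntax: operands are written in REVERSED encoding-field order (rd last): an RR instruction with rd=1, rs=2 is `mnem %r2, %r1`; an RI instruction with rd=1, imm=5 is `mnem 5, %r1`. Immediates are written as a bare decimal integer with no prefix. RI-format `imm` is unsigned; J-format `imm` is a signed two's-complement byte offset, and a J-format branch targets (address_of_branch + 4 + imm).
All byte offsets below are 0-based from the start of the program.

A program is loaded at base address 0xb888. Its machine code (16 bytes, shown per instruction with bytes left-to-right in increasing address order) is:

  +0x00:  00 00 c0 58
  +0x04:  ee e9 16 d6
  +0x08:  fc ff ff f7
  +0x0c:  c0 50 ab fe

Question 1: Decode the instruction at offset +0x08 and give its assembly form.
jnz -4

+0x08: fc ff ff f7 ⇒ word 0xf7fffffc (little)
  opcode bits[31:26]=0x3d: jnz/J
  imm@[25:0]=0x3fffffc (s26→-4) ⇒ -4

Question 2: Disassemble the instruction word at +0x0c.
off 0x0c: read c0 50 ab fe as little → 0xfeab50c0
  op=0xfeab50c0>>26=0x3f ⇒ movi (RI)
  [25:22] rd=10 = %r10
  [21:0] imm=2838720 = 2838720

movi 2838720, %r10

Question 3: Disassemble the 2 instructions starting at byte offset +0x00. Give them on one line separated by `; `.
pop %r3; lsli 1501678, %r8

@+00  little-endian(00 00 c0 58) = 0x58c00000
  opcode bits[31:26]=0x16: pop/R
  [25:22] rd=3 = %r3
@+04  little-endian(ee e9 16 d6) = 0xd616e9ee
  opcode bits[31:26]=0x35: lsli/RI
  [25:22] rd=8 = %r8
  [21:0] imm=1501678 = 1501678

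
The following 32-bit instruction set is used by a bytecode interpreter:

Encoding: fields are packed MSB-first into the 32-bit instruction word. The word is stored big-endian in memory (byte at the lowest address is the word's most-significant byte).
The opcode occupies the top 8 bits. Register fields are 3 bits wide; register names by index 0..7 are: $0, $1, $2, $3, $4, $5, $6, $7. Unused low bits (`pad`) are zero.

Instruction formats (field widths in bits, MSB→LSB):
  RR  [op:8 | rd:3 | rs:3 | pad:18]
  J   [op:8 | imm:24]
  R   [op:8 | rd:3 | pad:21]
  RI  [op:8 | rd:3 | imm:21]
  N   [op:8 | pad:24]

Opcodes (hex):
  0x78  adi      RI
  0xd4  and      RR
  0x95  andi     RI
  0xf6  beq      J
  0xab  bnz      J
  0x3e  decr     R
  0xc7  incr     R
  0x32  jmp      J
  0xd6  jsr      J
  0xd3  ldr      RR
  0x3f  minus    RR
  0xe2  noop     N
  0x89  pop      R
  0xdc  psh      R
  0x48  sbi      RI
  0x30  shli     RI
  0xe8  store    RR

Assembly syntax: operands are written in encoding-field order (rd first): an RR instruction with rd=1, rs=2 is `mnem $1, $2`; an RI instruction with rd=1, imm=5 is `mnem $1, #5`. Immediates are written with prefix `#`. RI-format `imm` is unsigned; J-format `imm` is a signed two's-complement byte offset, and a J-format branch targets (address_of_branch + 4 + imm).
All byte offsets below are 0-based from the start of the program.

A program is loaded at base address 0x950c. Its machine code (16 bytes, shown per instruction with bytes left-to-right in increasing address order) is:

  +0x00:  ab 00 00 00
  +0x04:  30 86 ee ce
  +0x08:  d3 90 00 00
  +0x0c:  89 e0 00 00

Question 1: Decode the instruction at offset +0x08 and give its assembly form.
+0x08: d3 90 00 00 ⇒ word 0xd3900000 (big)
  op=0xd3900000>>24=0xd3 ⇒ ldr (RR)
  rd@[23:21]=0x4 ⇒ $4
  rs@[20:18]=0x4 ⇒ $4

ldr $4, $4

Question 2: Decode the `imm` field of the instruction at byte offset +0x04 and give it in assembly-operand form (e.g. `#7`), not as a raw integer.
off 0x04: read 30 86 ee ce as big → 0x3086eece
  op=0x3086eece>>24=0x30 ⇒ shli (RI)
  [23:21] rd=4 = $4
  [20:0] imm=454350 = #454350

#454350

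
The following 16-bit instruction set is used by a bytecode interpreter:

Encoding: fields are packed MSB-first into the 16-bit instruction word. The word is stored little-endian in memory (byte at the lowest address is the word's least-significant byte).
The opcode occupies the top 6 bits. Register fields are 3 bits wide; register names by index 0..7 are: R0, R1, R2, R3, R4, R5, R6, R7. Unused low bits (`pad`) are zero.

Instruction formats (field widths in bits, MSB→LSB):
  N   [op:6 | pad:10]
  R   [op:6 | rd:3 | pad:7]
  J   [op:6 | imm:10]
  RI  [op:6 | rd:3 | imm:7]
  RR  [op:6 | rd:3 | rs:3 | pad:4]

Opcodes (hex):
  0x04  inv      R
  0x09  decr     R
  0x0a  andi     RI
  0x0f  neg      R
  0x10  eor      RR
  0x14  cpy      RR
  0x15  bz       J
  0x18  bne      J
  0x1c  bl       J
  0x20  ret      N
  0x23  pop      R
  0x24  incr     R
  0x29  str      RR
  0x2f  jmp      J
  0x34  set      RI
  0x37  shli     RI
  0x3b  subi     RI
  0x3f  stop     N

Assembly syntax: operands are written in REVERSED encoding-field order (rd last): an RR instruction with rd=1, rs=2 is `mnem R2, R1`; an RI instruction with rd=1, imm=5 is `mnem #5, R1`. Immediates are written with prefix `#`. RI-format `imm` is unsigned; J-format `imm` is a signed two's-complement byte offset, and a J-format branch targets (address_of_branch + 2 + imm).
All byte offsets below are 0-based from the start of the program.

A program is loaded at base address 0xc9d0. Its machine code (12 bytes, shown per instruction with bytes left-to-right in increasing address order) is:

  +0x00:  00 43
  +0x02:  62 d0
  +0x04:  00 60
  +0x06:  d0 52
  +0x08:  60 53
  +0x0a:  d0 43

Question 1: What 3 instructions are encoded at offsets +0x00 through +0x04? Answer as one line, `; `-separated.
off 0x00: read 00 43 as little → 0x4300
  top 6b → 0x10 → eor [RR]
  rd@[9:7]=0x6 ⇒ R6
  rs@[6:4]=0x0 ⇒ R0
off 0x02: read 62 d0 as little → 0xd062
  top 6b → 0x34 → set [RI]
  rd@[9:7]=0x0 ⇒ R0
  imm@[6:0]=0x62 ⇒ #98
off 0x04: read 00 60 as little → 0x6000
  top 6b → 0x18 → bne [J]
  imm@[9:0]=0x0 ⇒ #0

eor R0, R6; set #98, R0; bne #0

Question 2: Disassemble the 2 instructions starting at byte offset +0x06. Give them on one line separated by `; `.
+0x06: d0 52 ⇒ word 0x52d0 (little)
  top 6b → 0x14 → cpy [RR]
  [9:7] rd=5 = R5
  [6:4] rs=5 = R5
+0x08: 60 53 ⇒ word 0x5360 (little)
  top 6b → 0x14 → cpy [RR]
  [9:7] rd=6 = R6
  [6:4] rs=6 = R6

cpy R5, R5; cpy R6, R6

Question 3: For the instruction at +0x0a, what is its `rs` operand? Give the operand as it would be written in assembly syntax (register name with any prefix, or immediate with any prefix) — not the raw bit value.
off 0x0a: read d0 43 as little → 0x43d0
  op=0x43d0>>10=0x10 ⇒ eor (RR)
  rd@[9:7]=0x7 ⇒ R7
  rs@[6:4]=0x5 ⇒ R5

R5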